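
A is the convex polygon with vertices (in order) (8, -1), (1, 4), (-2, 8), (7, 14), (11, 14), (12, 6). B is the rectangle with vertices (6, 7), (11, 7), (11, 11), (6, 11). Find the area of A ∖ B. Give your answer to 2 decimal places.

|A| = 126.5, |A∩B| = 20.
|A ∖ B| = |A| − |A∩B| = 126.5 − 20 = 106.50.

106.50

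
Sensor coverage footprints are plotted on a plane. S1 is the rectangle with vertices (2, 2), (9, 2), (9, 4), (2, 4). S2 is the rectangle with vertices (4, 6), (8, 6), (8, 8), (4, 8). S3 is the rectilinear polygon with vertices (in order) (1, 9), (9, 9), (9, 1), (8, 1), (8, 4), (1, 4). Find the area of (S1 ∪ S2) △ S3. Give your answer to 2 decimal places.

45.00

|S1 ∪ S2| = 22.
|(S1 ∪ S2) ∩ S3| = 10.
|(S1 ∪ S2) △ S3| = 22 + 43 − 20 = 45.00.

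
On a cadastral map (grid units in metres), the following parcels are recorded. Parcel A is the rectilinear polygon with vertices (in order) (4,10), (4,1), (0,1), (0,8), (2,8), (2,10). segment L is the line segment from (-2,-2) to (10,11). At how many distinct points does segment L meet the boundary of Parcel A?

2

The segment meets the boundary at (4,4.5), (0.769,1).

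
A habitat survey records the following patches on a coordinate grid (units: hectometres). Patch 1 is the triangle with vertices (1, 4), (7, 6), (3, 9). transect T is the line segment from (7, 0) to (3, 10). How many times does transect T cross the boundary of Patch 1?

2

The segment meets the boundary at (3.571,8.571), (4.882,5.294).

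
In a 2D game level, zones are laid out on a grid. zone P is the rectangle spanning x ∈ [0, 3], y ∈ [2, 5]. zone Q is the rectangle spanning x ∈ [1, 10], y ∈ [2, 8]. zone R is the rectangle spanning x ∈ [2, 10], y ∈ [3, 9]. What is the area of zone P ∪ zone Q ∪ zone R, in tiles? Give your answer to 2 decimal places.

By inclusion–exclusion:
Individual areas: |zone P| = 9, |zone Q| = 54, |zone R| = 48.
|zone P∩zone Q|: x∈[1,3], y∈[2,5] → 2·3 = 6.
|zone P∩zone R|: x∈[2,3], y∈[3,5] → 1·2 = 2.
|zone Q∩zone R|: x∈[2,10], y∈[3,8] → 8·5 = 40.
|zone P∩zone Q∩zone R| = 2.
|zone P ∪ zone Q ∪ zone R| = 111 − 48 + 2 = 65.00.

65.00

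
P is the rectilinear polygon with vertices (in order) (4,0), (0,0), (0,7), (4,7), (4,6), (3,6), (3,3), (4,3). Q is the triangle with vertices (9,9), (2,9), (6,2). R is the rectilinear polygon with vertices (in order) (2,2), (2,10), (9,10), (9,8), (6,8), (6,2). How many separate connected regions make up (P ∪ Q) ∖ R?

2

(P ∪ Q) ∖ R splits into 2 disjoint pieces (area 18, area 7.7143).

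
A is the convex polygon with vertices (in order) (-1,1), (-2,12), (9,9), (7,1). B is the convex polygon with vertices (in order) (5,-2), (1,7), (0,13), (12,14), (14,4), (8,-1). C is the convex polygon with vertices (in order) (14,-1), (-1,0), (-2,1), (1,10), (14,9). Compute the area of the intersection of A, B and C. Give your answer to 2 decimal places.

The intersection is the polygon with vertices (7,1), (3.667,1), (1,7), (0.667,9), (1,10), (7.036,9.536), (9,9).
By the shoelace formula its area is 53.66.

53.66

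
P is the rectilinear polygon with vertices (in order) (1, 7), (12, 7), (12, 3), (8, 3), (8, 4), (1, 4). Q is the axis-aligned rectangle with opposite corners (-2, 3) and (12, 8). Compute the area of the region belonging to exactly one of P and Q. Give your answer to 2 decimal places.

|P| = 37, |Q| = 70, |P∩Q| = 37.
|P △ Q| = |P| + |Q| − 2·|P∩Q| = 37 + 70 − 74 = 33.00.

33.00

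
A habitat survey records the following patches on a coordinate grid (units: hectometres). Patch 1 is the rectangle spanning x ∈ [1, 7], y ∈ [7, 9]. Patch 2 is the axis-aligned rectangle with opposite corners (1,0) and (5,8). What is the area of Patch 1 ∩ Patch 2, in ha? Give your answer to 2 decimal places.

4.00

|Patch 1∩Patch 2|: x∈[1,5], y∈[7,8] → 4·1 = 4.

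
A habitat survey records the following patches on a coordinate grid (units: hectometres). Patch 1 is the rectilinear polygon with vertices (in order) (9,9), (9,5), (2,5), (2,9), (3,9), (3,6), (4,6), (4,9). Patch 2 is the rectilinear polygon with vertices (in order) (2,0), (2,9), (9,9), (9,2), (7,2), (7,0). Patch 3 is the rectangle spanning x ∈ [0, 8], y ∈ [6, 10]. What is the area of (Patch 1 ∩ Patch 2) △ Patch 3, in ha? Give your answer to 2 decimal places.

27.00

|Patch 1 ∩ Patch 2| = 25.
|(Patch 1 ∩ Patch 2) ∩ Patch 3| = 15.
|(Patch 1 ∩ Patch 2) △ Patch 3| = 25 + 32 − 30 = 27.00.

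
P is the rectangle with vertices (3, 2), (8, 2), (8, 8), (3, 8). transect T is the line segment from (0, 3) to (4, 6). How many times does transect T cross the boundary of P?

The segment meets the boundary at (3,5.25).

1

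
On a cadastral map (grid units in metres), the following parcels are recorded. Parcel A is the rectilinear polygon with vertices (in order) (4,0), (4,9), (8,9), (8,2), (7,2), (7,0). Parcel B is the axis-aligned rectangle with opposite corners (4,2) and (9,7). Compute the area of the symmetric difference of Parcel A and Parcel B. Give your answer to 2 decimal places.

|Parcel A| = 34, |Parcel B| = 25, |Parcel A∩Parcel B| = 20.
|Parcel A △ Parcel B| = |Parcel A| + |Parcel B| − 2·|Parcel A∩Parcel B| = 34 + 25 − 40 = 19.00.

19.00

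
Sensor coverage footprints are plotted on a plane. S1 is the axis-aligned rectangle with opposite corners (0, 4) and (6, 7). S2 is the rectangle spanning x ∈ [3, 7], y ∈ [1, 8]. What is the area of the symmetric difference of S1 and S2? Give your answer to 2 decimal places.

28.00

|S1∩S2|: x∈[3,6], y∈[4,7] → 3·3 = 9.
|S1 △ S2| = |S1| + |S2| − 2·|S1∩S2| = 18 + 28 − 18 = 28.00.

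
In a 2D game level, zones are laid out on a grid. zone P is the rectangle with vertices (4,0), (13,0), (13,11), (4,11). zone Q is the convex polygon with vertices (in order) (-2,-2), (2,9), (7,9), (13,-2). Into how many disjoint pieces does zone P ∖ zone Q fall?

zone P ∖ zone Q is a single connected region.

1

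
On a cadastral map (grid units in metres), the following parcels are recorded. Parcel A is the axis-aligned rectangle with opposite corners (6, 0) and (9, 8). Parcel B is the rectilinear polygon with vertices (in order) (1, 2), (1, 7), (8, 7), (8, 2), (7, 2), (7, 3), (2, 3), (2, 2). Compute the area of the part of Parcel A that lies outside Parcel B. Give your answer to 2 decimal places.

|Parcel A| = 24, |Parcel A∩Parcel B| = 9.
|Parcel A ∖ Parcel B| = |Parcel A| − |Parcel A∩Parcel B| = 24 − 9 = 15.00.

15.00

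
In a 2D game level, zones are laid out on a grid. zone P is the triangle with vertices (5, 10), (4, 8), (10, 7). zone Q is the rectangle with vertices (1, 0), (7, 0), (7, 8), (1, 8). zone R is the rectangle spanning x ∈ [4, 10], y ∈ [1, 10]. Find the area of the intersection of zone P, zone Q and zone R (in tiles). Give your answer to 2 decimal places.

0.75

The intersection is the polygon with vertices (7,8), (7,7.5), (4,8).
By the shoelace formula its area is 0.75.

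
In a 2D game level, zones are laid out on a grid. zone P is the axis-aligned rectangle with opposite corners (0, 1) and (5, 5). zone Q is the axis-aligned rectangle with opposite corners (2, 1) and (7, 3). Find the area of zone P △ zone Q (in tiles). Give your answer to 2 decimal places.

|zone P∩zone Q|: x∈[2,5], y∈[1,3] → 3·2 = 6.
|zone P △ zone Q| = |zone P| + |zone Q| − 2·|zone P∩zone Q| = 20 + 10 − 12 = 18.00.

18.00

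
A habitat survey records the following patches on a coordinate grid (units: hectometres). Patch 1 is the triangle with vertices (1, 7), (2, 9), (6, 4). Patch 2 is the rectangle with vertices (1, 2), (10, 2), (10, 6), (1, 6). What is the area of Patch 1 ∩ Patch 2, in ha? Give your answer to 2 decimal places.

The intersection is the polygon with vertices (6,4), (2.667,6), (4.4,6).
By the shoelace formula its area is 1.73.

1.73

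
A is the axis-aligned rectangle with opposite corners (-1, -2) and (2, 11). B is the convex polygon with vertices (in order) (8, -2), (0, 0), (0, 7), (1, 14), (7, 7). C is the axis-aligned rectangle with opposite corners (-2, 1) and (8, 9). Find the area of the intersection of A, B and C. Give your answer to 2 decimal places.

The intersection is the polygon with vertices (2,1), (0,1), (0,7), (0.286,9), (2,9).
By the shoelace formula its area is 15.71.

15.71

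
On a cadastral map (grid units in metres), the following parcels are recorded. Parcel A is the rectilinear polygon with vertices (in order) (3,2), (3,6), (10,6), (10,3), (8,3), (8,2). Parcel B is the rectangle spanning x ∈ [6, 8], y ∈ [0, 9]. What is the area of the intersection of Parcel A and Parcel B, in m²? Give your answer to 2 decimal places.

The intersection is the polygon with vertices (8,6), (8,3), (8,2), (6,2), (6,6).
By the shoelace formula its area is 8.00.

8.00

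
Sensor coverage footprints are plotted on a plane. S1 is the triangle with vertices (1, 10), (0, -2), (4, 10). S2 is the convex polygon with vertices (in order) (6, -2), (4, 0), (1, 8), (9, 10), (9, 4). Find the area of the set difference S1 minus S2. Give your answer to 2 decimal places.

|S1| = 18, |S1∩S2| = 4.5856.
|S1 ∖ S2| = |S1| − |S1∩S2| = 18 − 4.5856 = 13.41.

13.41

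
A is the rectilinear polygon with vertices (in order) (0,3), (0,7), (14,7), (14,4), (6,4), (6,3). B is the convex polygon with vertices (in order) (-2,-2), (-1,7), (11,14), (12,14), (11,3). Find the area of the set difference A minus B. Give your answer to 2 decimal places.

|A| = 48, |A∩B| = 39.6818.
|A ∖ B| = |A| − |A∩B| = 48 − 39.6818 = 8.32.

8.32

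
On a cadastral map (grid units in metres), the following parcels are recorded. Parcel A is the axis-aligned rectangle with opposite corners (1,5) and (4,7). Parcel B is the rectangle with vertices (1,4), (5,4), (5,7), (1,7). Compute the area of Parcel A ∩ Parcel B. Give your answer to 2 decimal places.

6.00

|Parcel A∩Parcel B|: x∈[1,4], y∈[5,7] → 3·2 = 6.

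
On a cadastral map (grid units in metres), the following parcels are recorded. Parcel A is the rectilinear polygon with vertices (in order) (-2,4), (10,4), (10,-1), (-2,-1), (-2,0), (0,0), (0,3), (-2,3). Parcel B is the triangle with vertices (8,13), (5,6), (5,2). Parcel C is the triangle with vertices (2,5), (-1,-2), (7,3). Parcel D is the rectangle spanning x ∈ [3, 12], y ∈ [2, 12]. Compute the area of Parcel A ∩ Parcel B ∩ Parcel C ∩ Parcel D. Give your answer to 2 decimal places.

0.40

The intersection is the polygon with vertices (5,3.8), (5.443,3.623), (5,2).
By the shoelace formula its area is 0.40.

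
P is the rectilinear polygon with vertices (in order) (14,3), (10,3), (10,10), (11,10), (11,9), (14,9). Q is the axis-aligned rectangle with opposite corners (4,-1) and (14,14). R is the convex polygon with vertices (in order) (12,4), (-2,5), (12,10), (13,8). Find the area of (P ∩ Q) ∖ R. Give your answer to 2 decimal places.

11.93

|P ∩ Q| = 25.
|(P ∩ Q) ∩ R| = 13.0714.
|(P ∩ Q) ∖ R| = 25 − 13.0714 = 11.93.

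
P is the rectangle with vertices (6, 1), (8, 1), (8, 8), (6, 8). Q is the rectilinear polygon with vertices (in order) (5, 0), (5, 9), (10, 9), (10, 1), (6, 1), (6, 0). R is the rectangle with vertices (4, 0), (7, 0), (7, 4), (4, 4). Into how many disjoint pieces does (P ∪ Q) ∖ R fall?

(P ∪ Q) ∖ R is a single connected region.

1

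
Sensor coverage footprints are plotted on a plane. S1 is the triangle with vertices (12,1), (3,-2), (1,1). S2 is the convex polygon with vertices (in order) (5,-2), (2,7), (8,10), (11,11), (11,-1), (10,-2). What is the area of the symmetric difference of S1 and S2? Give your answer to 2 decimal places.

84.13

|S1| = 16.5, |S2| = 86.5, |S1∩S2| = 9.4333.
|S1 △ S2| = |S1| + |S2| − 2·|S1∩S2| = 16.5 + 86.5 − 18.8667 = 84.13.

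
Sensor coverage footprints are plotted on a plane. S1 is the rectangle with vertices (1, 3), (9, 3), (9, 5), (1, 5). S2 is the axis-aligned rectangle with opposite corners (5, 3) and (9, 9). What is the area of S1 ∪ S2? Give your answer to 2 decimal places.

32.00

By inclusion–exclusion:
Individual areas: |S1| = 16, |S2| = 24.
|S1∩S2|: x∈[5,9], y∈[3,5] → 4·2 = 8.
|S1 ∪ S2| = 40 − 8 = 32.00.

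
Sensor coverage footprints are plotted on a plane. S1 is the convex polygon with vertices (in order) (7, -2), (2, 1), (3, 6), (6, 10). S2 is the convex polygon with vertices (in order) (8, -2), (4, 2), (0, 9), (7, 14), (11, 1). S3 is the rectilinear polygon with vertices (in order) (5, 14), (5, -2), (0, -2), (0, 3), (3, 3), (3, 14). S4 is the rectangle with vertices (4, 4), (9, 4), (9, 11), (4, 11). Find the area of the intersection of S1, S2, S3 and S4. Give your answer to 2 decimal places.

The intersection is the polygon with vertices (5,4), (4,4), (4,7.333), (5,8.667).
By the shoelace formula its area is 4.00.

4.00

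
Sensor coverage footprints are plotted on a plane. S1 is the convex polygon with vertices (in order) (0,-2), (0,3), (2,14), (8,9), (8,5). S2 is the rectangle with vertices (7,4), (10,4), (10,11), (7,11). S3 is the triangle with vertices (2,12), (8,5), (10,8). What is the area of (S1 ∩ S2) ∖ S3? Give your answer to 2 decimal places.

|S1 ∩ S2| = 4.8542.
|(S1 ∩ S2) ∩ S3| = 3.6667.
|(S1 ∩ S2) ∖ S3| = 4.8542 − 3.6667 = 1.19.

1.19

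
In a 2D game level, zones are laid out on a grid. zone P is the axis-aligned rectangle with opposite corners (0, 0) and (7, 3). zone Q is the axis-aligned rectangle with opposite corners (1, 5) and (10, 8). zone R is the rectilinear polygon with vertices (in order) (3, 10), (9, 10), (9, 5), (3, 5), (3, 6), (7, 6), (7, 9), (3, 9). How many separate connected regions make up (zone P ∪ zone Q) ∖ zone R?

(zone P ∪ zone Q) ∖ zone R splits into 3 disjoint pieces (area 21, area 3, area 14).

3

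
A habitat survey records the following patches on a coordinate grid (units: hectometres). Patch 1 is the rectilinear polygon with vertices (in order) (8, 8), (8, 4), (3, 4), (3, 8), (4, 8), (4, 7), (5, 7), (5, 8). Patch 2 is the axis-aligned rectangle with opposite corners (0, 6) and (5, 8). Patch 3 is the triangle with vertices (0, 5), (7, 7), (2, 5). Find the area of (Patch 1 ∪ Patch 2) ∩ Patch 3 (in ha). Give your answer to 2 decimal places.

0.91

The region (Patch 1 ∪ Patch 2) ∩ Patch 3 is the polygon with vertices (3,5.857), (7,7), (3,5.4).
By the shoelace formula its area is 0.91.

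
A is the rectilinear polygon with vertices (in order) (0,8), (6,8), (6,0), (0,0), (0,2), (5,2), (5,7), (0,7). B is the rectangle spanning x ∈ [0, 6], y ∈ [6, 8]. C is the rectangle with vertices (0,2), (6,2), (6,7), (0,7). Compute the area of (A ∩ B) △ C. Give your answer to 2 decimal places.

35.00

|A ∩ B| = 7.
|(A ∩ B) ∩ C| = 1.
|(A ∩ B) △ C| = 7 + 30 − 2 = 35.00.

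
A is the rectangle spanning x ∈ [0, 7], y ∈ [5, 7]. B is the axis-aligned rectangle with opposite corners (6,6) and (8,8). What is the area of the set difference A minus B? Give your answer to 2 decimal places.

|A∩B|: x∈[6,7], y∈[6,7] → 1·1 = 1.
|A| = 14.
|A ∖ B| = |A| − |A∩B| = 14 − 1 = 13.00.

13.00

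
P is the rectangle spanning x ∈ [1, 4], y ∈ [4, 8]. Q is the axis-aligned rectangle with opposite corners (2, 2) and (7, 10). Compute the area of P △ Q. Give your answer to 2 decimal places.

36.00

|P∩Q|: x∈[2,4], y∈[4,8] → 2·4 = 8.
|P △ Q| = |P| + |Q| − 2·|P∩Q| = 12 + 40 − 16 = 36.00.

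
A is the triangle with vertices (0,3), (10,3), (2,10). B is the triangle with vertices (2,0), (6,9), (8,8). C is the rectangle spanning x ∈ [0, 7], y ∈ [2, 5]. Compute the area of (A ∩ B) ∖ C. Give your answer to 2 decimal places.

|A ∩ B| = 5.2665.
|(A ∩ B) ∩ C| = 2.4444.
|(A ∩ B) ∖ C| = 5.2665 − 2.4444 = 2.82.

2.82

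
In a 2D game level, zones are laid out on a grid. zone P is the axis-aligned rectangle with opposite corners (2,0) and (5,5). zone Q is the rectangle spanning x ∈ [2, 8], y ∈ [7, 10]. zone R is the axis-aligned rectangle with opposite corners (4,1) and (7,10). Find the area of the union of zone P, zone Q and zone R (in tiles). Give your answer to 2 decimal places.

By inclusion–exclusion:
Individual areas: |zone P| = 15, |zone Q| = 18, |zone R| = 27.
|zone P∩zone Q| = 0 (no overlap).
|zone P∩zone R|: x∈[4,5], y∈[1,5] → 1·4 = 4.
|zone Q∩zone R|: x∈[4,7], y∈[7,10] → 3·3 = 9.
|zone P∩zone Q∩zone R| = 0.
|zone P ∪ zone Q ∪ zone R| = 60 − 13 + 0 = 47.00.

47.00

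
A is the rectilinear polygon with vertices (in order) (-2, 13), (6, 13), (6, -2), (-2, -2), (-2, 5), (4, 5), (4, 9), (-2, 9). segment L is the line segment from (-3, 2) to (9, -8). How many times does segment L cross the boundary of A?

2

The segment meets the boundary at (-2,1.167), (1.8,-2).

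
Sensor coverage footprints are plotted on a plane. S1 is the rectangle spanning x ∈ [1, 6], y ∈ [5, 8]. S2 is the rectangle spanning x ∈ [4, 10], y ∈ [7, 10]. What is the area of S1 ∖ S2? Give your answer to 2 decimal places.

|S1∩S2|: x∈[4,6], y∈[7,8] → 2·1 = 2.
|S1| = 15.
|S1 ∖ S2| = |S1| − |S1∩S2| = 15 − 2 = 13.00.

13.00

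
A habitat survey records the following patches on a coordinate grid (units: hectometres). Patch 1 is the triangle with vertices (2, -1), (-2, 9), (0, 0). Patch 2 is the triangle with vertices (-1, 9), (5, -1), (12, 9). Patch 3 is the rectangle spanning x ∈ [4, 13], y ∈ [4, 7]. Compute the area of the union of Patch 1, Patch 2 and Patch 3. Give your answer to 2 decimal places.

83.35

By inclusion–exclusion:
Individual areas: |Patch 1| = 8, |Patch 2| = 65, |Patch 3| = 27.
|Patch 1∩Patch 2| = 0.
|Patch 1∩Patch 3| = 0.
|Patch 2∩Patch 3| = 16.65.
|Patch 1∩Patch 2∩Patch 3| = 0.
|Patch 1 ∪ Patch 2 ∪ Patch 3| = 100 − 16.65 + 0 = 83.35.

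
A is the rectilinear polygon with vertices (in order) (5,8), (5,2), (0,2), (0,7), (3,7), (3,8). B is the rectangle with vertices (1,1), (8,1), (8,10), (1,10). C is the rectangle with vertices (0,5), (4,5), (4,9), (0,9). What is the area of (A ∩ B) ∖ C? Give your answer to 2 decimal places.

|A ∩ B| = 22.
|(A ∩ B) ∩ C| = 7.
|(A ∩ B) ∖ C| = 22 − 7 = 15.00.

15.00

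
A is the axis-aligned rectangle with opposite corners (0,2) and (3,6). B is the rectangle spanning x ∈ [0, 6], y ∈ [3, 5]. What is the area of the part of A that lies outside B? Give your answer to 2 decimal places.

6.00

|A∩B|: x∈[0,3], y∈[3,5] → 3·2 = 6.
|A| = 12.
|A ∖ B| = |A| − |A∩B| = 12 − 6 = 6.00.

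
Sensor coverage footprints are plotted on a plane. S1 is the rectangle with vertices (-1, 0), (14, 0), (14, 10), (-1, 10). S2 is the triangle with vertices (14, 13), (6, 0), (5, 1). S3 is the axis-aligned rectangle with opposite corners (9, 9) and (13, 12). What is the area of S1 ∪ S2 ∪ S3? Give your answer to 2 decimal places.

158.15

By inclusion–exclusion:
Individual areas: |S1| = 150, |S2| = 10.5, |S3| = 12.
|S1∩S2| = 9.8942.
|S1∩S3|: x∈[9,13], y∈[9,10] → 4·1 = 4.
|S2∩S3| = 0.9311.
|S1∩S2∩S3| = 0.4712.
|S1 ∪ S2 ∪ S3| = 172.5 − 14.8253 + 0.4712 = 158.15.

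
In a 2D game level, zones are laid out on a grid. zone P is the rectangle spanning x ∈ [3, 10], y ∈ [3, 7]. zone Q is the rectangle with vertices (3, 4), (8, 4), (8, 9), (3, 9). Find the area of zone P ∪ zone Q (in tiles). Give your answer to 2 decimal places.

By inclusion–exclusion:
Individual areas: |zone P| = 28, |zone Q| = 25.
|zone P∩zone Q|: x∈[3,8], y∈[4,7] → 5·3 = 15.
|zone P ∪ zone Q| = 53 − 15 = 38.00.

38.00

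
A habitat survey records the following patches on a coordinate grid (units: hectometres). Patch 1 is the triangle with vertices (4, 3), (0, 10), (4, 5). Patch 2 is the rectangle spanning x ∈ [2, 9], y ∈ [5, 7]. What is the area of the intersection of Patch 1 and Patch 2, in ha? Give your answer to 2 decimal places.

1.76

The intersection is the polygon with vertices (2,6.5), (2,7), (2.4,7), (4,5), (2.857,5).
By the shoelace formula its area is 1.76.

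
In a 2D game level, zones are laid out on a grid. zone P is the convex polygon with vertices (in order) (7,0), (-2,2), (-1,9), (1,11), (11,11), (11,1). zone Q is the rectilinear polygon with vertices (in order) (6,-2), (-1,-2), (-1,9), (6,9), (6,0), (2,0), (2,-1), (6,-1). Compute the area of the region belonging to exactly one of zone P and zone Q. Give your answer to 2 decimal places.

|zone P| = 124.5, |zone Q| = 73, |zone P∩zone Q| = 56.
|zone P △ zone Q| = |zone P| + |zone Q| − 2·|zone P∩zone Q| = 124.5 + 73 − 112 = 85.50.

85.50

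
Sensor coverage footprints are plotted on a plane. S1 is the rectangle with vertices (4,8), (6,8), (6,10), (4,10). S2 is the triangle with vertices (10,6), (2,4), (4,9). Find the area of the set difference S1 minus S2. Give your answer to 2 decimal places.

|S1| = 4, |S1∩S2| = 1.
|S1 ∖ S2| = |S1| − |S1∩S2| = 4 − 1 = 3.00.

3.00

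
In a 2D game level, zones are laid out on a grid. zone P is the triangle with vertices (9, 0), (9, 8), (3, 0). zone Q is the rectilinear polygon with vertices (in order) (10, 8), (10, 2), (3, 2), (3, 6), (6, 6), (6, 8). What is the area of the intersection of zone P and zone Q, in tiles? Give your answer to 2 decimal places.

13.50

The intersection is the polygon with vertices (9,2), (4.5,2), (9,8).
By the shoelace formula its area is 13.50.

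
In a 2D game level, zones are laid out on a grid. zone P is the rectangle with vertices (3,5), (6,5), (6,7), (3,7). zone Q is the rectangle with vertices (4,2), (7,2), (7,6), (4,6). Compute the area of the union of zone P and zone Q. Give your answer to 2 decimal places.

16.00

By inclusion–exclusion:
Individual areas: |zone P| = 6, |zone Q| = 12.
|zone P∩zone Q|: x∈[4,6], y∈[5,6] → 2·1 = 2.
|zone P ∪ zone Q| = 18 − 2 = 16.00.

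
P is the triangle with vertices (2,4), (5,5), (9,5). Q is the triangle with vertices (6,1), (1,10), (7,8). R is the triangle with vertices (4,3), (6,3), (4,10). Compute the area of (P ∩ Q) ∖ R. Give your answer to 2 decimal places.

0.45

|P ∩ Q| = 1.1646.
|(P ∩ Q) ∩ R| = 0.7183.
|(P ∩ Q) ∖ R| = 1.1646 − 0.7183 = 0.45.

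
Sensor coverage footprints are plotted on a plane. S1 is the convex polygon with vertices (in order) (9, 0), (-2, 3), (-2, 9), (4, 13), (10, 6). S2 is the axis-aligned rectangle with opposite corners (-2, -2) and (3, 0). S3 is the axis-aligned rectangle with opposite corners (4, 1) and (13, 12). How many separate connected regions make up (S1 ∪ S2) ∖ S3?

(S1 ∪ S2) ∖ S3 splits into 3 disjoint pieces (area 53.3377, area 1.9167, area 10).

3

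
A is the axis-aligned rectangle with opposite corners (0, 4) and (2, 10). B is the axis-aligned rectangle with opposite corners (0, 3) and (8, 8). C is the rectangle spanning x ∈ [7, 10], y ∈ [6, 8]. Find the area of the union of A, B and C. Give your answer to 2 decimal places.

By inclusion–exclusion:
Individual areas: |A| = 12, |B| = 40, |C| = 6.
|A∩B|: x∈[0,2], y∈[4,8] → 2·4 = 8.
|A∩C| = 0 (no overlap).
|B∩C|: x∈[7,8], y∈[6,8] → 1·2 = 2.
|A∩B∩C| = 0.
|A ∪ B ∪ C| = 58 − 10 + 0 = 48.00.

48.00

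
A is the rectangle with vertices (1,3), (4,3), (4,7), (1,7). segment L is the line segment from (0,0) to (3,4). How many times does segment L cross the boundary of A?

1

The segment meets the boundary at (2.25,3).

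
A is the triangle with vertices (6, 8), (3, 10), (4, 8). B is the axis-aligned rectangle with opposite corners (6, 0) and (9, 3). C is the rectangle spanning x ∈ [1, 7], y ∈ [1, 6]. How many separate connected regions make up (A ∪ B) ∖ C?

2

(A ∪ B) ∖ C splits into 2 disjoint pieces (area 2, area 7).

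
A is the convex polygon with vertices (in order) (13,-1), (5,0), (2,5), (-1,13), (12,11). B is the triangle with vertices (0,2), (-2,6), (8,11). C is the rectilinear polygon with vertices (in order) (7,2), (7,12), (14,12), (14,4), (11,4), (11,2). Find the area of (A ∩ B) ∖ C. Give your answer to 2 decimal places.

|A ∩ B| = 12.5703.
|(A ∩ B) ∩ C| = 0.3125.
|(A ∩ B) ∖ C| = 12.5703 − 0.3125 = 12.26.

12.26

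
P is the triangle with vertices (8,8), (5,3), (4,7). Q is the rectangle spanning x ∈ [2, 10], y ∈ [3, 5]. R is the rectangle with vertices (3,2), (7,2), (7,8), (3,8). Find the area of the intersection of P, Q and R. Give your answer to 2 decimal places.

1.70

The intersection is the polygon with vertices (4.5,5), (6.2,5), (5,3).
By the shoelace formula its area is 1.70.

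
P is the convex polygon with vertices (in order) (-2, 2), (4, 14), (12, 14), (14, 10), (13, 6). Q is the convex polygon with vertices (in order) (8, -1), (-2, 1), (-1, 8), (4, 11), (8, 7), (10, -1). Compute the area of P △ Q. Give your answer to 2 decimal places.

115.87

|P| = 116, |Q| = 96, |P∩Q| = 48.0647.
|P △ Q| = |P| + |Q| − 2·|P∩Q| = 116 + 96 − 96.1293 = 115.87.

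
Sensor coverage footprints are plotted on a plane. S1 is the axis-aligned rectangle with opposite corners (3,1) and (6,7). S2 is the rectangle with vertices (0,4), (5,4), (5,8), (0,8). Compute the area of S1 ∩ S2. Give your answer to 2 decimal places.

|S1∩S2|: x∈[3,5], y∈[4,7] → 2·3 = 6.

6.00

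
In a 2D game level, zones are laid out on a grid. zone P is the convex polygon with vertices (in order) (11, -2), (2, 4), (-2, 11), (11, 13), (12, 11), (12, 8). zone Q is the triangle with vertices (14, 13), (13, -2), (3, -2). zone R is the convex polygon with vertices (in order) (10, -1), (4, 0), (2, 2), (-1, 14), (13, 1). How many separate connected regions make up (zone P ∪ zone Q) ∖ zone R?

(zone P ∪ zone Q) ∖ zone R splits into 2 disjoint pieces (area 4.9907, area 88.9872).

2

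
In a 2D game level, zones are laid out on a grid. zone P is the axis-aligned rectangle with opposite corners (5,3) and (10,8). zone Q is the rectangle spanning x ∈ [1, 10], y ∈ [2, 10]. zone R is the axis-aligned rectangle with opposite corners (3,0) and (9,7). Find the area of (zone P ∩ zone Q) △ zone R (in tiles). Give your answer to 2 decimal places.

|zone P ∩ zone Q| = 25.
|(zone P ∩ zone Q) ∩ zone R| = 16.
|(zone P ∩ zone Q) △ zone R| = 25 + 42 − 32 = 35.00.

35.00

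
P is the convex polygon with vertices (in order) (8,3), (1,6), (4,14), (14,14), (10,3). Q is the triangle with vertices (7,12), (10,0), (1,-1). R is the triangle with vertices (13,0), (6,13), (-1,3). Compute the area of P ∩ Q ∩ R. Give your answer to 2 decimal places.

23.80

The intersection is the polygon with vertices (6.787,11.539), (7.4,10.4), (9.25,3), (8,3), (3.697,4.844).
By the shoelace formula its area is 23.80.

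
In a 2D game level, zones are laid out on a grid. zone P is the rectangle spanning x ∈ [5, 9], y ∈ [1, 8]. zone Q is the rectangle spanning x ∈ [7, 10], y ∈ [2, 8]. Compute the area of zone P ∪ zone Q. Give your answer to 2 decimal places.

34.00

By inclusion–exclusion:
Individual areas: |zone P| = 28, |zone Q| = 18.
|zone P∩zone Q|: x∈[7,9], y∈[2,8] → 2·6 = 12.
|zone P ∪ zone Q| = 46 − 12 = 34.00.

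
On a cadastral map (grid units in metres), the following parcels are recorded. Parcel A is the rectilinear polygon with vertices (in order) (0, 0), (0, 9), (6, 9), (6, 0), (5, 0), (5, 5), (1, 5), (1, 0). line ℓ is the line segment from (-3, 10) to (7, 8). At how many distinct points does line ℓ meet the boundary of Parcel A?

2

The segment meets the boundary at (6,8.2), (2,9).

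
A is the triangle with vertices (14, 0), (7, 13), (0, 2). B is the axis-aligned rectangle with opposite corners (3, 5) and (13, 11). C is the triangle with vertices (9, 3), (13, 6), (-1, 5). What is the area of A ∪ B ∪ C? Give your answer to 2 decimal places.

By inclusion–exclusion:
Individual areas: |A| = 84, |B| = 60, |C| = 19.
|A∩B| = 34.3097.
|A∩C| = 16.7745.
|B∩C| = 5.7619.
|A∩B∩C| = 4.6382.
|A ∪ B ∪ C| = 163 − 56.8461 + 4.6382 = 110.79.

110.79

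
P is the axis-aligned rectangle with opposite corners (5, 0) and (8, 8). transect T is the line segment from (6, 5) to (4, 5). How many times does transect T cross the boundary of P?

The segment meets the boundary at (5,5).

1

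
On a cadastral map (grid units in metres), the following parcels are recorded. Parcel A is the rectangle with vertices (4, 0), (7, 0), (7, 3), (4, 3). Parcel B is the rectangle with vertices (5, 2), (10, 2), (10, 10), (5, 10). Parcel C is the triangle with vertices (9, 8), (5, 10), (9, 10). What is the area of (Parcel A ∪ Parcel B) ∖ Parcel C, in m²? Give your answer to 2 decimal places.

|Parcel A ∪ Parcel B| = 47.
|(Parcel A ∪ Parcel B) ∩ Parcel C| = 4.
|(Parcel A ∪ Parcel B) ∖ Parcel C| = 47 − 4 = 43.00.

43.00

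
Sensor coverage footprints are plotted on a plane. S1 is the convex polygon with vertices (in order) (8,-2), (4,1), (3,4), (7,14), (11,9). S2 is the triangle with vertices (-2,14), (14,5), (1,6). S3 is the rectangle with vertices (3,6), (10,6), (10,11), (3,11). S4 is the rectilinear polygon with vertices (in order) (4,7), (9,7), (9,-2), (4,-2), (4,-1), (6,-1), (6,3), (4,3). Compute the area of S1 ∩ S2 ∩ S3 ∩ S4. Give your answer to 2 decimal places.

4.95

The intersection is the polygon with vertices (4,6), (4,6.5), (4.2,7), (9,7), (9,6).
By the shoelace formula its area is 4.95.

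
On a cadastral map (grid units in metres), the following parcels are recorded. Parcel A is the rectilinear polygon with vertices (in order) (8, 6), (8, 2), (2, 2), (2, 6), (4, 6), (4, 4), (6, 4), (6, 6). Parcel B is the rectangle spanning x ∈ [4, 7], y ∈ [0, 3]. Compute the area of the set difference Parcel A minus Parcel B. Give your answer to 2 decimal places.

17.00

|Parcel A| = 20, |Parcel A∩Parcel B| = 3.
|Parcel A ∖ Parcel B| = |Parcel A| − |Parcel A∩Parcel B| = 20 − 3 = 17.00.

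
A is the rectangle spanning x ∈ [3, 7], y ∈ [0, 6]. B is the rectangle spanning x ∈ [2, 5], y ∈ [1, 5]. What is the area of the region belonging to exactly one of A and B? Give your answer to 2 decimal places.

20.00

|A∩B|: x∈[3,5], y∈[1,5] → 2·4 = 8.
|A △ B| = |A| + |B| − 2·|A∩B| = 24 + 12 − 16 = 20.00.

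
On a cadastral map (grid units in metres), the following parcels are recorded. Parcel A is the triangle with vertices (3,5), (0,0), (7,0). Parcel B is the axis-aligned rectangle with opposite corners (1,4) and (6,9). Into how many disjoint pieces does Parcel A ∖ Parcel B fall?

Parcel A ∖ Parcel B is a single connected region.

1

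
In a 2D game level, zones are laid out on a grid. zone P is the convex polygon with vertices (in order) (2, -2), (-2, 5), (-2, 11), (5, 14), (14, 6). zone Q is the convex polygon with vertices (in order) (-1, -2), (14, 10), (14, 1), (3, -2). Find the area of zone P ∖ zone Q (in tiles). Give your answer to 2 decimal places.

|zone P| = 147.5, |zone P∩zone Q| = 34.7926.
|zone P ∖ zone Q| = |zone P| − |zone P∩zone Q| = 147.5 − 34.7926 = 112.71.

112.71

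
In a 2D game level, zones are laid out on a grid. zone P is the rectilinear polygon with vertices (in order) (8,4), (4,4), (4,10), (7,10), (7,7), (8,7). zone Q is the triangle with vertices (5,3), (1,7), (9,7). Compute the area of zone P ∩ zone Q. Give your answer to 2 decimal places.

10.00

The intersection is the polygon with vertices (4,4), (4,7), (7,7), (8,7), (8,6), (6,4).
By the shoelace formula its area is 10.00.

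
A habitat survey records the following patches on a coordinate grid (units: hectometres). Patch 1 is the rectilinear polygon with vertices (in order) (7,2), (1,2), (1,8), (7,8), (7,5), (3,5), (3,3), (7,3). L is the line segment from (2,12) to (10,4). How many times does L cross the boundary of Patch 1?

The segment meets the boundary at (7,7), (6,8).

2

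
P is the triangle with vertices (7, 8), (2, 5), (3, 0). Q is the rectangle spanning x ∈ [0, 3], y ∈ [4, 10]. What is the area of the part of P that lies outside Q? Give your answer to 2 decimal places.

|P| = 14, |P∩Q| = 1.2.
|P ∖ Q| = |P| − |P∩Q| = 14 − 1.2 = 12.80.

12.80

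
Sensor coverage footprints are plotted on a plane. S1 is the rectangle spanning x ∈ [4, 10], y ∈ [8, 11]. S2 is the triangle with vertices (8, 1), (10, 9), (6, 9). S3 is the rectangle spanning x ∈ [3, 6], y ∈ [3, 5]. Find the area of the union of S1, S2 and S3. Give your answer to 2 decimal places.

By inclusion–exclusion:
Individual areas: |S1| = 18, |S2| = 16, |S3| = 6.
|S1∩S2| = 3.75.
|S1∩S3| = 0 (no overlap).
|S2∩S3| = 0.
|S1∩S2∩S3| = 0.
|S1 ∪ S2 ∪ S3| = 40 − 3.75 + 0 = 36.25.

36.25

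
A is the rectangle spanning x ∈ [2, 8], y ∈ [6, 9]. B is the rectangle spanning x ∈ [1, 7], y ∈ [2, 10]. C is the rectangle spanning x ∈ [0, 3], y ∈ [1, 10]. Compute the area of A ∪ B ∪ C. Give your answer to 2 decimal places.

By inclusion–exclusion:
Individual areas: |A| = 18, |B| = 48, |C| = 27.
|A∩B|: x∈[2,7], y∈[6,9] → 5·3 = 15.
|A∩C|: x∈[2,3], y∈[6,9] → 1·3 = 3.
|B∩C|: x∈[1,3], y∈[2,10] → 2·8 = 16.
|A∩B∩C| = 3.
|A ∪ B ∪ C| = 93 − 34 + 3 = 62.00.

62.00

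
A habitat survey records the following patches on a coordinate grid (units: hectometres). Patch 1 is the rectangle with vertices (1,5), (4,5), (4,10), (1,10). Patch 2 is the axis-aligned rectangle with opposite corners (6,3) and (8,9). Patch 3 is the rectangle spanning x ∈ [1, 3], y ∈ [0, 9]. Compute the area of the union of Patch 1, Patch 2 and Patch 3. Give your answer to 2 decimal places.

By inclusion–exclusion:
Individual areas: |Patch 1| = 15, |Patch 2| = 12, |Patch 3| = 18.
|Patch 1∩Patch 2| = 0 (no overlap).
|Patch 1∩Patch 3|: x∈[1,3], y∈[5,9] → 2·4 = 8.
|Patch 2∩Patch 3| = 0 (no overlap).
|Patch 1∩Patch 2∩Patch 3| = 0.
|Patch 1 ∪ Patch 2 ∪ Patch 3| = 45 − 8 + 0 = 37.00.

37.00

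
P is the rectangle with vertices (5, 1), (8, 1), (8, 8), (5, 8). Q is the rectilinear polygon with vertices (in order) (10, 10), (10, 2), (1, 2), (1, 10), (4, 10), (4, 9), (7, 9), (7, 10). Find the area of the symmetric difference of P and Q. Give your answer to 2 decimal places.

|P| = 21, |Q| = 69, |P∩Q| = 18.
|P △ Q| = |P| + |Q| − 2·|P∩Q| = 21 + 69 − 36 = 54.00.

54.00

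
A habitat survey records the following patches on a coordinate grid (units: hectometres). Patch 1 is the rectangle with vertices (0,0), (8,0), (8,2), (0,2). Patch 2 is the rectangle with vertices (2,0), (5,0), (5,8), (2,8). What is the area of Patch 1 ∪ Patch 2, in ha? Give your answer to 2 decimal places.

34.00

By inclusion–exclusion:
Individual areas: |Patch 1| = 16, |Patch 2| = 24.
|Patch 1∩Patch 2|: x∈[2,5], y∈[0,2] → 3·2 = 6.
|Patch 1 ∪ Patch 2| = 40 − 6 = 34.00.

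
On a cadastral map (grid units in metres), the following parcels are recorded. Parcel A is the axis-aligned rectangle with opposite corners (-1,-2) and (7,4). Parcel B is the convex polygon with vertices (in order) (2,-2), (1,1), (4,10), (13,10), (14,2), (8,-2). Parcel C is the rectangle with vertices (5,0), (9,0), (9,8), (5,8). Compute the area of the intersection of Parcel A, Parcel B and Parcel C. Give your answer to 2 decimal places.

8.00

The intersection is the polygon with vertices (7,0), (5,0), (5,4), (7,4).
By the shoelace formula its area is 8.00.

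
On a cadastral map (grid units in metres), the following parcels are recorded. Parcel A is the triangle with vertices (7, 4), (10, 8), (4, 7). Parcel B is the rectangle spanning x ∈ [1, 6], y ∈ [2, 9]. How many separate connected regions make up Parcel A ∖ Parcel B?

1

Parcel A ∖ Parcel B is a single connected region.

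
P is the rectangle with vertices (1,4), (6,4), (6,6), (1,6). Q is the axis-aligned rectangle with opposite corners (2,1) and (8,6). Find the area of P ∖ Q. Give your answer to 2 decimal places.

|P∩Q|: x∈[2,6], y∈[4,6] → 4·2 = 8.
|P| = 10.
|P ∖ Q| = |P| − |P∩Q| = 10 − 8 = 2.00.

2.00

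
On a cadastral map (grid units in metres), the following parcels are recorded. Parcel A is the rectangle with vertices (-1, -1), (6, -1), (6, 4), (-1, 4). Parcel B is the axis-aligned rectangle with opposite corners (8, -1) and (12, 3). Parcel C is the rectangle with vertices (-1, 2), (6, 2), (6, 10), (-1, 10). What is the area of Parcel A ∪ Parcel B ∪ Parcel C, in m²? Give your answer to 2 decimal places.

By inclusion–exclusion:
Individual areas: |Parcel A| = 35, |Parcel B| = 16, |Parcel C| = 56.
|Parcel A∩Parcel B| = 0 (no overlap).
|Parcel A∩Parcel C|: x∈[-1,6], y∈[2,4] → 7·2 = 14.
|Parcel B∩Parcel C| = 0 (no overlap).
|Parcel A∩Parcel B∩Parcel C| = 0.
|Parcel A ∪ Parcel B ∪ Parcel C| = 107 − 14 + 0 = 93.00.

93.00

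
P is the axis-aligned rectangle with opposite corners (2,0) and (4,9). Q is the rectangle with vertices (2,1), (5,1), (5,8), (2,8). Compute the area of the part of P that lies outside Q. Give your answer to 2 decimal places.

|P∩Q|: x∈[2,4], y∈[1,8] → 2·7 = 14.
|P| = 18.
|P ∖ Q| = |P| − |P∩Q| = 18 − 14 = 4.00.

4.00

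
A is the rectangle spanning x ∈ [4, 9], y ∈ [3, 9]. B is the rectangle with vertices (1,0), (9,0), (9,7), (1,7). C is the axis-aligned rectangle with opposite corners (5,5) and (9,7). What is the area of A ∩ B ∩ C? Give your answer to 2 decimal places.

8.00

The intersection is the polygon with vertices (9,7), (9,5), (5,5), (5,7).
By the shoelace formula its area is 8.00.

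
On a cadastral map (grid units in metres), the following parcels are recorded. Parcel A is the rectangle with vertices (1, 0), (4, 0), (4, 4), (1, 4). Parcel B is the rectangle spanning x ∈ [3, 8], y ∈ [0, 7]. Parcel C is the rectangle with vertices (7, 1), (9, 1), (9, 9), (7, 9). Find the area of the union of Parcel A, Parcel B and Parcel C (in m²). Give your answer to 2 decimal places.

By inclusion–exclusion:
Individual areas: |Parcel A| = 12, |Parcel B| = 35, |Parcel C| = 16.
|Parcel A∩Parcel B|: x∈[3,4], y∈[0,4] → 1·4 = 4.
|Parcel A∩Parcel C| = 0 (no overlap).
|Parcel B∩Parcel C|: x∈[7,8], y∈[1,7] → 1·6 = 6.
|Parcel A∩Parcel B∩Parcel C| = 0.
|Parcel A ∪ Parcel B ∪ Parcel C| = 63 − 10 + 0 = 53.00.

53.00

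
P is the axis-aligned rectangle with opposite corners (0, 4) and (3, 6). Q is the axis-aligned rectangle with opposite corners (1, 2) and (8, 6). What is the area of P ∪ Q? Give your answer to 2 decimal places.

30.00

By inclusion–exclusion:
Individual areas: |P| = 6, |Q| = 28.
|P∩Q|: x∈[1,3], y∈[4,6] → 2·2 = 4.
|P ∪ Q| = 34 − 4 = 30.00.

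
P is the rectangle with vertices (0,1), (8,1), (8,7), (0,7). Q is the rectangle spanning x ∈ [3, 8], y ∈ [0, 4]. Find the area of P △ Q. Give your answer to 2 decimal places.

|P∩Q|: x∈[3,8], y∈[1,4] → 5·3 = 15.
|P △ Q| = |P| + |Q| − 2·|P∩Q| = 48 + 20 − 30 = 38.00.

38.00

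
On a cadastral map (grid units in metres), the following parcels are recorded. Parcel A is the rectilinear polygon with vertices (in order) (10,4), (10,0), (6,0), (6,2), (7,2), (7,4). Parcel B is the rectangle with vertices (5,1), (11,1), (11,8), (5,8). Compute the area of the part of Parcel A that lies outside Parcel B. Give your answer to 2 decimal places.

|Parcel A| = 14, |Parcel A∩Parcel B| = 10.
|Parcel A ∖ Parcel B| = |Parcel A| − |Parcel A∩Parcel B| = 14 − 10 = 4.00.

4.00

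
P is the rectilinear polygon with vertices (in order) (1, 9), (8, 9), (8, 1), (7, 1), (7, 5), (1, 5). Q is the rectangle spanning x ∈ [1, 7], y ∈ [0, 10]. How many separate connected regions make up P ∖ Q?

1

P ∖ Q is a single connected region.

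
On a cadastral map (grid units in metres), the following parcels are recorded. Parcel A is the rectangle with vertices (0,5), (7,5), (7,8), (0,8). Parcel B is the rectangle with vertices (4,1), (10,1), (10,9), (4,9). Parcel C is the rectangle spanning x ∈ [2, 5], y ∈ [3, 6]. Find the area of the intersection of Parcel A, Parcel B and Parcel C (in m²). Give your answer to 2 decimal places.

1.00

The intersection is the polygon with vertices (4,5), (4,6), (5,6), (5,5).
By the shoelace formula its area is 1.00.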